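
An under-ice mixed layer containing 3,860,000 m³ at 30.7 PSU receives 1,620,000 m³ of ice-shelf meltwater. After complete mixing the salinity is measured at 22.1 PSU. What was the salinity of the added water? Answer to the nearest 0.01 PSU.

1.61 PSU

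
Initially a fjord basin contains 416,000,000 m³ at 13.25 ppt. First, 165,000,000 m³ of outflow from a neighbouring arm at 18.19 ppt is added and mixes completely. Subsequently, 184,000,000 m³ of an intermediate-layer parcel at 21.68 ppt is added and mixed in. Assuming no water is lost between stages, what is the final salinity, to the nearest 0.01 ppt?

16.34 ppt

Salt balance:
Initial salt = 416,000,000×13.25 = 5,512,000,000
After stage 1: salt = 5,512,000,000 + 165,000,000×18.19 = 8,513,350,000; volume = 581,000,000 m³; S = 14.653 ppt
After stage 2: salt = 8,513,350,000 + 184,000,000×21.68 = 12,502,470,000; volume = 765,000,000 m³
S = 12,502,470,000 / 765,000,000 = 16.3431 ppt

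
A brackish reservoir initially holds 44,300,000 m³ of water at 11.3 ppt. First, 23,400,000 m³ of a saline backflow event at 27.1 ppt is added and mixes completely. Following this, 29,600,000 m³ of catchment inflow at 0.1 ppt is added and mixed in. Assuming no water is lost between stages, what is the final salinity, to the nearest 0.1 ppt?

Mass of salt is conserved:
Initial salt = 44,300,000×11.3 = 500,590,000
After stage 1: salt = 500,590,000 + 23,400,000×27.1 = 1,134,730,000; volume = 67,700,000 m³; S = 16.761 ppt
After stage 2: salt = 1,134,730,000 + 29,600,000×0.1 = 1,137,690,000; volume = 97,300,000 m³
S = 1,137,690,000 / 97,300,000 = 11.6926 ppt

11.7 ppt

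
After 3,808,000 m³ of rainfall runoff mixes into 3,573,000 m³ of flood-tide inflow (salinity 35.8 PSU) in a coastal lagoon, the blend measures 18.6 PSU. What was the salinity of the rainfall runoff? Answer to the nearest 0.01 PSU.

Salt balance: 3,573,000×35.8 + 3,808,000×S = 7,381,000×18.6
127,913,400 + 3,808,000·S = 137,286,600
S = (137,286,600 − 127,913,400) / 3,808,000 = 2.4614 PSU

2.46 PSU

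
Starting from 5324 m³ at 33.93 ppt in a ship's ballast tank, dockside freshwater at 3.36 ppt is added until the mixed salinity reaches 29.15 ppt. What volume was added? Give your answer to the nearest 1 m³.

987 m³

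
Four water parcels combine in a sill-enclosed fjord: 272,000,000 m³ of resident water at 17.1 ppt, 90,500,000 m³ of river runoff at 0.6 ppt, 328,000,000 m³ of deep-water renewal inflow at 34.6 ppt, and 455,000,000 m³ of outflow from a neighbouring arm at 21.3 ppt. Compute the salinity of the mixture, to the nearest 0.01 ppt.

Mass of salt is conserved:
salt = 272,000,000×17.1 + 90,500,000×0.6 + 328,000,000×34.6 + 455,000,000×21.3 = 4,651,200,000 + 54,300,000 + 11,348,800,000 + 9,691,500,000 = 25,745,800,000
volume = 272,000,000 + 90,500,000 + 328,000,000 + 455,000,000 = 1,145,500,000 m³
S = 25,745,800,000 / 1,145,500,000 = 22.4756 ppt

22.48 ppt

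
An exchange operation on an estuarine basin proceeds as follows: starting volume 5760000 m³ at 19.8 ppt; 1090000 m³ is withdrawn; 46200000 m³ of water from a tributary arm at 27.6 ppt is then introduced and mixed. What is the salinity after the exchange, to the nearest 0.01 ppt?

Remaining after removal: 4,670,000 m³ at 19.8 ppt (salt = 92,466,000)
After addition: salt = 92,466,000 + 46,200,000×27.6 = 1,367,586,000; volume = 50,870,000 m³
S = 1,367,586,000 / 50,870,000 = 26.8839 ppt

26.88 ppt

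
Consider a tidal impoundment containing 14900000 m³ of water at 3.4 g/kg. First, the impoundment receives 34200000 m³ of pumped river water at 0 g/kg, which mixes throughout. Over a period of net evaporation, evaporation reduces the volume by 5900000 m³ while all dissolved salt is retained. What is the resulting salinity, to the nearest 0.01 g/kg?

After mixing: salt = 14,900,000×3.4 + 34,200,000×0 = 50,660,000; volume = 49,100,000 m³
After evaporation: salt unchanged = 50,660,000; volume = 49,100,000 − 5,900,000 = 43,200,000 m³
S = 50,660,000 / 43,200,000 = 1.1727 g/kg

1.17 g/kg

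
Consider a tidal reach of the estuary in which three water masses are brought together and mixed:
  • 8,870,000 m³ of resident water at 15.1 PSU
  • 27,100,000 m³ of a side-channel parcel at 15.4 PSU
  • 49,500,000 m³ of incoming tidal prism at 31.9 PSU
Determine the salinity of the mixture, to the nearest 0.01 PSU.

24.92 PSU

Mass of salt is conserved:
salt = 8,870,000×15.1 + 27,100,000×15.4 + 49,500,000×31.9 = 133,937,000 + 417,340,000 + 1,579,050,000 = 2,130,327,000
volume = 8,870,000 + 27,100,000 + 49,500,000 = 85,470,000 m³
S = 2,130,327,000 / 85,470,000 = 24.9249 PSU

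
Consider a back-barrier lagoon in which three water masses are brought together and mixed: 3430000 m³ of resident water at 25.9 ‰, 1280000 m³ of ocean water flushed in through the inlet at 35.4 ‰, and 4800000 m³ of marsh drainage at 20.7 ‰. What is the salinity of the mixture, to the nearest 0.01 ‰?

24.55 ‰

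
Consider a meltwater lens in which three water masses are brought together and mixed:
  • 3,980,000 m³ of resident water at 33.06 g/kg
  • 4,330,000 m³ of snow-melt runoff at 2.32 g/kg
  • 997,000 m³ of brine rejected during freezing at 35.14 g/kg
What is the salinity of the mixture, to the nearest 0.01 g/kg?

By conservation of dissolved salt,
salt = 3,980,000×33.06 + 4,330,000×2.32 + 997,000×35.14 = 131,578,800 + 10,045,600 + 35,034,580 = 176,658,980
volume = 3,980,000 + 4,330,000 + 997,000 = 9,307,000 m³
S = 176,658,980 / 9,307,000 = 18.9813 g/kg

18.98 g/kg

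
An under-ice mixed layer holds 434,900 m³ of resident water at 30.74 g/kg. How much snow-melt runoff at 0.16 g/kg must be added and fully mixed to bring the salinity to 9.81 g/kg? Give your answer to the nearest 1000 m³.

Salt balance: 434,900×30.74 + V×0.16 = (434,900+V)×9.81
13,368,826 + 0.16V = 4,266,369 + 9.81V
9,102,457 = 9.65V
V = 943,259.79 m³

943000 m³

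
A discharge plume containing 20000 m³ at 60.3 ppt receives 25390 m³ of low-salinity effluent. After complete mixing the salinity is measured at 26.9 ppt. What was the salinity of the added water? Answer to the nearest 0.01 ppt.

Salt balance: 20,000×60.3 + 25,390×S = 45,390×26.9
1,206,000 + 25,390·S = 1,220,991
S = (1,220,991 − 1,206,000) / 25,390 = 0.5904 ppt

0.59 ppt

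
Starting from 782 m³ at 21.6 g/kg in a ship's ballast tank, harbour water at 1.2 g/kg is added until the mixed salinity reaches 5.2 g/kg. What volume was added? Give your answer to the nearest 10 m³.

3210 m³

Salt balance: 782×21.6 + V×1.2 = (782+V)×5.2
16,891.2 + 1.2V = 4,066.4 + 5.2V
12,824.8 = 4V
V = 3,206.2 m³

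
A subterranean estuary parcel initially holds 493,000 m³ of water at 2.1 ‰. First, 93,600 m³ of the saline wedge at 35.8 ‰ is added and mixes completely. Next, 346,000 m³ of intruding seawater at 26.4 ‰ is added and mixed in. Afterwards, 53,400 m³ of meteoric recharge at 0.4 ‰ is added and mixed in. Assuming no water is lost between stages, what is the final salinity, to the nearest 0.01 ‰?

13.73 ‰

Mass of salt is conserved:
Initial salt = 493,000×2.1 = 1,035,300
After stage 1: salt = 1,035,300 + 93,600×35.8 = 4,386,180; volume = 586,600 m³; S = 7.477 ‰
After stage 2: salt = 4,386,180 + 346,000×26.4 = 13,520,580; volume = 932,600 m³; S = 14.498 ‰
After stage 3: salt = 13,520,580 + 53,400×0.4 = 13,541,940; volume = 986,000 m³
S = 13,541,940 / 986,000 = 13.7342 ‰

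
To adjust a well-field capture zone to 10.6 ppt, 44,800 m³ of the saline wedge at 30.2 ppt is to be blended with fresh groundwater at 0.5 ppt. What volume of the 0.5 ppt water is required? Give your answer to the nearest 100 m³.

Salt balance: 44,800×30.2 + V×0.5 = (44,800+V)×10.6
1,352,960 + 0.5V = 474,880 + 10.6V
878,080 = 10.1V
V = 86,938.61 m³

86900 m³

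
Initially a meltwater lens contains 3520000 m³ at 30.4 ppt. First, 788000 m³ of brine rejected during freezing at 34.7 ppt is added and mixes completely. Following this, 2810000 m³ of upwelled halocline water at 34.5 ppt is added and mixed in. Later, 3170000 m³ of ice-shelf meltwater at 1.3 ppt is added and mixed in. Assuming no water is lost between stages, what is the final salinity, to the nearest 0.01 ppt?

22.88 ppt

By conservation of dissolved salt,
Initial salt = 3,520,000×30.4 = 107,008,000
After stage 1: salt = 107,008,000 + 788,000×34.7 = 134,351,600; volume = 4,308,000 m³; S = 31.187 ppt
After stage 2: salt = 134,351,600 + 2,810,000×34.5 = 231,296,600; volume = 7,118,000 m³; S = 32.495 ppt
After stage 3: salt = 231,296,600 + 3,170,000×1.3 = 235,417,600; volume = 10,288,000 m³
S = 235,417,600 / 10,288,000 = 22.8827 ppt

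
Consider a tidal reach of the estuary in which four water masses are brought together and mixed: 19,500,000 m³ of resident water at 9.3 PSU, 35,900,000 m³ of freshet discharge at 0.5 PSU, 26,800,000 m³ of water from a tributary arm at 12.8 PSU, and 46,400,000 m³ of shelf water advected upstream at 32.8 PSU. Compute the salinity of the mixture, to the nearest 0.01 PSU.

Mass of salt is conserved:
salt = 19,500,000×9.3 + 35,900,000×0.5 + 26,800,000×12.8 + 46,400,000×32.8 = 181,350,000 + 17,950,000 + 343,040,000 + 1,521,920,000 = 2,064,260,000
volume = 19,500,000 + 35,900,000 + 26,800,000 + 46,400,000 = 128,600,000 m³
S = 2,064,260,000 / 128,600,000 = 16.0518 PSU

16.05 PSU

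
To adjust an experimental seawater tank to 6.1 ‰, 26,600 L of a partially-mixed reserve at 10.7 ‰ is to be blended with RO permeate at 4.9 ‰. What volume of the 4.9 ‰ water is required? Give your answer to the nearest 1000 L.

102000 L

Salt balance: 26,600×10.7 + V×4.9 = (26,600+V)×6.1
284,620 + 4.9V = 162,260 + 6.1V
122,360 = 1.2V
V = 101,966.67 L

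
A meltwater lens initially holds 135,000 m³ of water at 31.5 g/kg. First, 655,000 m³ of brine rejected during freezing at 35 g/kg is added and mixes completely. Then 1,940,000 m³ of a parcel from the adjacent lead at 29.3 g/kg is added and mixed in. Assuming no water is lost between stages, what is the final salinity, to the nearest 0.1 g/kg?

30.8 g/kg

By conservation of dissolved salt,
Initial salt = 135,000×31.5 = 4,252,500
After stage 1: salt = 4,252,500 + 655,000×35 = 27,177,500; volume = 790,000 m³; S = 34.402 g/kg
After stage 2: salt = 27,177,500 + 1,940,000×29.3 = 84,019,500; volume = 2,730,000 m³
S = 84,019,500 / 2,730,000 = 30.7764 g/kg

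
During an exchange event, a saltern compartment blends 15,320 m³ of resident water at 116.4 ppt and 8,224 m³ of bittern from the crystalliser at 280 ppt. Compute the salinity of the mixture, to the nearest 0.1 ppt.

173.5 ppt

Conserving salt mass:
salt = 15,320×116.4 + 8,224×280 = 1,783,248 + 2,302,720 = 4,085,968
volume = 15,320 + 8,224 = 23,544 m³
S = 4,085,968 / 23,544 = 173.546 ppt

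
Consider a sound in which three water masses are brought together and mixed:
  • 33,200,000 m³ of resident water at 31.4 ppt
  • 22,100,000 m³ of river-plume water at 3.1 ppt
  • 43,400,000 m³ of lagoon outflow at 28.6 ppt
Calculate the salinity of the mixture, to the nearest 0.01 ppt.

Conserving salt mass:
salt = 33,200,000×31.4 + 22,100,000×3.1 + 43,400,000×28.6 = 1,042,480,000 + 68,510,000 + 1,241,240,000 = 2,352,230,000
volume = 33,200,000 + 22,100,000 + 43,400,000 = 98,700,000 m³
S = 2,352,230,000 / 98,700,000 = 23.8321 ppt

23.83 ppt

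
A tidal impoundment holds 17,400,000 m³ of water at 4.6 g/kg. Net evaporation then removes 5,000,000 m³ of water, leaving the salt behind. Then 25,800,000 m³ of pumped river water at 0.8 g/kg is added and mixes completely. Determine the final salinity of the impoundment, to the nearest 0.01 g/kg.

After evaporation: salt = 17,400,000×4.6 = 80,040,000; volume = 17,400,000 − 5,000,000 = 12,400,000 m³
After mixing: salt = 80,040,000 + 25,800,000×0.8 = 100,680,000; volume = 12,400,000 + 25,800,000 = 38,200,000 m³
S = 100,680,000 / 38,200,000 = 2.6356 g/kg

2.64 g/kg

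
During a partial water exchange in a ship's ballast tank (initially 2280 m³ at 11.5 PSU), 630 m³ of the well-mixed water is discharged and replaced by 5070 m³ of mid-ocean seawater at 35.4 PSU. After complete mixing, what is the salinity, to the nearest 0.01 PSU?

29.53 PSU

Remaining after removal: 1,650 m³ at 11.5 PSU (salt = 18,975)
After addition: salt = 18,975 + 5,070×35.4 = 198,453; volume = 6,720 m³
S = 198,453 / 6,720 = 29.5317 PSU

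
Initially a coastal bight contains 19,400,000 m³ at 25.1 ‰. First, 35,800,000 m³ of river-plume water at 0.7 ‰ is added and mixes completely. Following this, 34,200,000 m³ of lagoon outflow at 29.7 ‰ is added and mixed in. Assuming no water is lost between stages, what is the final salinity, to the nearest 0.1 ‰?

By conservation of dissolved salt,
Initial salt = 19,400,000×25.1 = 486,940,000
After stage 1: salt = 486,940,000 + 35,800,000×0.7 = 512,000,000; volume = 55,200,000 m³; S = 9.275 ‰
After stage 2: salt = 512,000,000 + 34,200,000×29.7 = 1,527,740,000; volume = 89,400,000 m³
S = 1,527,740,000 / 89,400,000 = 17.0888 ‰

17.1 ‰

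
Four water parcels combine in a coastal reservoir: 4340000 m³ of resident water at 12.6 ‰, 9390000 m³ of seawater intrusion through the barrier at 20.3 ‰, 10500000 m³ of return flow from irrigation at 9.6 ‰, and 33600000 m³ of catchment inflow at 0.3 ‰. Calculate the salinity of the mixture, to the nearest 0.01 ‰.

Weighted by volume,
salt = 4,340,000×12.6 + 9,390,000×20.3 + 10,500,000×9.6 + 33,600,000×0.3 = 54,684,000 + 190,617,000 + 100,800,000 + 10,080,000 = 356,181,000
volume = 4,340,000 + 9,390,000 + 10,500,000 + 33,600,000 = 57,830,000 m³
S = 356,181,000 / 57,830,000 = 6.1591 ‰

6.16 ‰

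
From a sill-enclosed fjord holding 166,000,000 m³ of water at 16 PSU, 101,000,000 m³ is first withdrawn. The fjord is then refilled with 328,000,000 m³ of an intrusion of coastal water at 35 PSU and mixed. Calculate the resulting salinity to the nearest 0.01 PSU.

31.86 PSU

Remaining after removal: 65,000,000 m³ at 16 PSU (salt = 1,040,000,000)
After addition: salt = 1,040,000,000 + 328,000,000×35 = 12,520,000,000; volume = 393,000,000 m³
S = 12,520,000,000 / 393,000,000 = 31.8575 PSU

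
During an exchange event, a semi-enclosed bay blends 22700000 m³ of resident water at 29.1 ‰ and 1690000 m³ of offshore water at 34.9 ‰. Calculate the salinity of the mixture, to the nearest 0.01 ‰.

29.50 ‰

Total salt / total volume:
salt = 22,700,000×29.1 + 1,690,000×34.9 = 660,570,000 + 58,981,000 = 719,551,000
volume = 22,700,000 + 1,690,000 = 24,390,000 m³
S = 719,551,000 / 24,390,000 = 29.5019 ‰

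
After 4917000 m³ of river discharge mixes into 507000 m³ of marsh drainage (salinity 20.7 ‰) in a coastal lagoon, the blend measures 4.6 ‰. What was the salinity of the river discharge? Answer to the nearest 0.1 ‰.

Salt balance: 507,000×20.7 + 4,917,000×S = 5,424,000×4.6
10,494,900 + 4,917,000·S = 24,950,400
S = (24,950,400 − 10,494,900) / 4,917,000 = 2.9399 ‰

2.9 ‰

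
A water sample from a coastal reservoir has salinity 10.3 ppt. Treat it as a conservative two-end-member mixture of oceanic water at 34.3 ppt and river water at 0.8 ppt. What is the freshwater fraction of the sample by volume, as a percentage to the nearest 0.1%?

71.6%

Let f be the freshwater fraction. Salt balance per unit volume:
f×0.8 + (1−f)×34.3 = 10.3
f = (34.3 − 10.3) / (34.3 − 0.8) = 24/33.5 = 0.7164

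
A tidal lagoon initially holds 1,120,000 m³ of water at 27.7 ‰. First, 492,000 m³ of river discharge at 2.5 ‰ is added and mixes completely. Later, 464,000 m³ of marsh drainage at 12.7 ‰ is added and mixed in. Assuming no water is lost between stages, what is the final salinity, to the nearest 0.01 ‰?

Weighted by volume,
Initial salt = 1,120,000×27.7 = 31,024,000
After stage 1: salt = 31,024,000 + 492,000×2.5 = 32,254,000; volume = 1,612,000 m³; S = 20.009 ‰
After stage 2: salt = 32,254,000 + 464,000×12.7 = 38,146,800; volume = 2,076,000 m³
S = 38,146,800 / 2,076,000 = 18.3751 ‰

18.38 ‰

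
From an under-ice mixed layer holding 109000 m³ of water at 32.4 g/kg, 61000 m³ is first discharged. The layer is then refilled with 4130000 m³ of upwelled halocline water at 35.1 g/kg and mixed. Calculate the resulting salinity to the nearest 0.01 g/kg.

Remaining after removal: 48,000 m³ at 32.4 g/kg (salt = 1,555,200)
After addition: salt = 1,555,200 + 4,130,000×35.1 = 146,518,200; volume = 4,178,000 m³
S = 146,518,200 / 4,178,000 = 35.069 g/kg

35.07 g/kg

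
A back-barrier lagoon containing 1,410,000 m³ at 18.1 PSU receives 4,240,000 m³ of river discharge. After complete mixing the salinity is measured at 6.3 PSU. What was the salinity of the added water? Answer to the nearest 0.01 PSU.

2.38 PSU

Salt balance: 1,410,000×18.1 + 4,240,000×S = 5,650,000×6.3
25,521,000 + 4,240,000·S = 35,595,000
S = (35,595,000 − 25,521,000) / 4,240,000 = 2.3759 PSU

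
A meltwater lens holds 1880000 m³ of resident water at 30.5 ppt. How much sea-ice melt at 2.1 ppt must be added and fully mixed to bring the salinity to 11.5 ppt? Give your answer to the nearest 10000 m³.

3800000 m³

Salt balance: 1,880,000×30.5 + V×2.1 = (1,880,000+V)×11.5
57,340,000 + 2.1V = 21,620,000 + 11.5V
35,720,000 = 9.4V
V = 3,800,000 m³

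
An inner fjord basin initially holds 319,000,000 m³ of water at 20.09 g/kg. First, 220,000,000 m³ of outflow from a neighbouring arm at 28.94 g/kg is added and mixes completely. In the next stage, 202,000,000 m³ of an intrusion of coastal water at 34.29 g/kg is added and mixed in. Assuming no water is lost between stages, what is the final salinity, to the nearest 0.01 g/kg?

26.59 g/kg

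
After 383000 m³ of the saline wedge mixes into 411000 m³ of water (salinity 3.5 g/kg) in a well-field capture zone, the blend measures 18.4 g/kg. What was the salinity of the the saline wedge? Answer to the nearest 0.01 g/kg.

34.39 g/kg

Salt balance: 411,000×3.5 + 383,000×S = 794,000×18.4
1,438,500 + 383,000·S = 14,609,600
S = (14,609,600 − 1,438,500) / 383,000 = 34.3893 g/kg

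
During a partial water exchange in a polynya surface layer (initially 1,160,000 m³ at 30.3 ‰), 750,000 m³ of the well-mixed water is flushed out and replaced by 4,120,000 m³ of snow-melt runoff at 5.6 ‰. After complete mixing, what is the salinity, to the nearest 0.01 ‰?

7.84 ‰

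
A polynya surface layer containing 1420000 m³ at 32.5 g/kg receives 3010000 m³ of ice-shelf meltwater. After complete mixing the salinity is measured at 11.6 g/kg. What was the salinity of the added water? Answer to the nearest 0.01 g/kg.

1.74 g/kg

Salt balance: 1,420,000×32.5 + 3,010,000×S = 4,430,000×11.6
46,150,000 + 3,010,000·S = 51,388,000
S = (51,388,000 − 46,150,000) / 3,010,000 = 1.7402 g/kg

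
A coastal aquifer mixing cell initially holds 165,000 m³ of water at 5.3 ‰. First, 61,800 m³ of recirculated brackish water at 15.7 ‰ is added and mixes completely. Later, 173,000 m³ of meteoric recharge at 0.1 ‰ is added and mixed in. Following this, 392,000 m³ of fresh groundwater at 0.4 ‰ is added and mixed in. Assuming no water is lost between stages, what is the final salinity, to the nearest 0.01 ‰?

Mass of salt is conserved:
Initial salt = 165,000×5.3 = 874,500
After stage 1: salt = 874,500 + 61,800×15.7 = 1,844,760; volume = 226,800 m³; S = 8.134 ‰
After stage 2: salt = 1,844,760 + 173,000×0.1 = 1,862,060; volume = 399,800 m³; S = 4.657 ‰
After stage 3: salt = 1,862,060 + 392,000×0.4 = 2,018,860; volume = 791,800 m³
S = 2,018,860 / 791,800 = 2.5497 ‰

2.55 ‰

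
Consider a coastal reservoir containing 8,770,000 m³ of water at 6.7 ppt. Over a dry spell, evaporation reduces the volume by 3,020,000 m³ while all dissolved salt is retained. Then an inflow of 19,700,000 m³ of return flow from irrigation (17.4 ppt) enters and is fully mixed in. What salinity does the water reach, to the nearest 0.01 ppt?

15.78 ppt

After evaporation: salt = 8,770,000×6.7 = 58,759,000; volume = 8,770,000 − 3,020,000 = 5,750,000 m³
After mixing: salt = 58,759,000 + 19,700,000×17.4 = 401,539,000; volume = 5,750,000 + 19,700,000 = 25,450,000 m³
S = 401,539,000 / 25,450,000 = 15.7776 ppt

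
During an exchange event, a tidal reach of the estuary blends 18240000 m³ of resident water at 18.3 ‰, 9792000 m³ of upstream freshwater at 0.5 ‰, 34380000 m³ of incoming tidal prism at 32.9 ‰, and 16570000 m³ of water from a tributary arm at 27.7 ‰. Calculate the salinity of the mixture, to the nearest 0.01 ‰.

Total salt / total volume:
salt = 18,240,000×18.3 + 9,792,000×0.5 + 34,380,000×32.9 + 16,570,000×27.7 = 333,792,000 + 4,896,000 + 1,131,102,000 + 458,989,000 = 1,928,779,000
volume = 18,240,000 + 9,792,000 + 34,380,000 + 16,570,000 = 78,982,000 m³
S = 1,928,779,000 / 78,982,000 = 24.4205 ‰

24.42 ‰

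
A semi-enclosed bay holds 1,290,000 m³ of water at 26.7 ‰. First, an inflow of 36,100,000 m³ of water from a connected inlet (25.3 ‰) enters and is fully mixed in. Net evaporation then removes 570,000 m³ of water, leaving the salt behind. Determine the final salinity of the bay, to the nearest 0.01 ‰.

After mixing: salt = 1,290,000×26.7 + 36,100,000×25.3 = 947,773,000; volume = 37,390,000 m³
After evaporation: salt unchanged = 947,773,000; volume = 37,390,000 − 570,000 = 36,820,000 m³
S = 947,773,000 / 36,820,000 = 25.7407 ‰

25.74 ‰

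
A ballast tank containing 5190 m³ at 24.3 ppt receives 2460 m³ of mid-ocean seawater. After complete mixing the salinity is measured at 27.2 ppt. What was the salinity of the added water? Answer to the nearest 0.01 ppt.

Salt balance: 5,190×24.3 + 2,460×S = 7,650×27.2
126,117 + 2,460·S = 208,080
S = (208,080 − 126,117) / 2,460 = 33.3183 ppt

33.32 ppt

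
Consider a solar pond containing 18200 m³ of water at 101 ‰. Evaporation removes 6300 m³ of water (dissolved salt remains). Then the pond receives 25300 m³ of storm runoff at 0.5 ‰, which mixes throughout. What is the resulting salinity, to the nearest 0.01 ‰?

49.75 ‰

After evaporation: salt = 18,200×101 = 1,838,200; volume = 18,200 − 6,300 = 11,900 m³
After mixing: salt = 1,838,200 + 25,300×0.5 = 1,850,850; volume = 11,900 + 25,300 = 37,200 m³
S = 1,850,850 / 37,200 = 49.754 ‰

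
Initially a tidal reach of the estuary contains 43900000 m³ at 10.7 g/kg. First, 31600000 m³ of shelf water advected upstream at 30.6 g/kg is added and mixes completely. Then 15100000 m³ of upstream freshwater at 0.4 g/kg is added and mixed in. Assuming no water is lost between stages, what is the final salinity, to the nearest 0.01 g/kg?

Salt balance:
Initial salt = 43,900,000×10.7 = 469,730,000
After stage 1: salt = 469,730,000 + 31,600,000×30.6 = 1,436,690,000; volume = 75,500,000 m³; S = 19.029 g/kg
After stage 2: salt = 1,436,690,000 + 15,100,000×0.4 = 1,442,730,000; volume = 90,600,000 m³
S = 1,442,730,000 / 90,600,000 = 15.9242 g/kg

15.92 g/kg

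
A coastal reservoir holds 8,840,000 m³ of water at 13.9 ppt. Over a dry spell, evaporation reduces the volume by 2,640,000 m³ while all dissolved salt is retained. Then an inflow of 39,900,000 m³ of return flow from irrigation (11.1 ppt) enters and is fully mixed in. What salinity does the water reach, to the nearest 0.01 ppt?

After evaporation: salt = 8,840,000×13.9 = 122,876,000; volume = 8,840,000 − 2,640,000 = 6,200,000 m³
After mixing: salt = 122,876,000 + 39,900,000×11.1 = 565,766,000; volume = 6,200,000 + 39,900,000 = 46,100,000 m³
S = 565,766,000 / 46,100,000 = 12.2726 ppt

12.27 ppt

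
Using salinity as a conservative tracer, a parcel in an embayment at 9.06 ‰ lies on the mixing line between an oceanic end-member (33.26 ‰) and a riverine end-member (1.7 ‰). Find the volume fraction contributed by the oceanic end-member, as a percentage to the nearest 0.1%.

Let g be the oceanic fraction. Salt balance per unit volume:
g×33.26 + (1−g)×1.7 = 9.06
g = (9.06 − 1.7) / (33.26 − 1.7) = 7.36/31.56 = 0.2332

23.3%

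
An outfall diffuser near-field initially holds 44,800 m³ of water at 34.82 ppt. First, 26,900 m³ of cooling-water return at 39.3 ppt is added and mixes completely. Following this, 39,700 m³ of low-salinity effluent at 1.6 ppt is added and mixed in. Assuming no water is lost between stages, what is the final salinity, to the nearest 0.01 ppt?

Conserving salt mass:
Initial salt = 44,800×34.82 = 1,559,936
After stage 1: salt = 1,559,936 + 26,900×39.3 = 2,617,106; volume = 71,700 m³; S = 36.501 ppt
After stage 2: salt = 2,617,106 + 39,700×1.6 = 2,680,626; volume = 111,400 m³
S = 2,680,626 / 111,400 = 24.0631 ppt

24.06 ppt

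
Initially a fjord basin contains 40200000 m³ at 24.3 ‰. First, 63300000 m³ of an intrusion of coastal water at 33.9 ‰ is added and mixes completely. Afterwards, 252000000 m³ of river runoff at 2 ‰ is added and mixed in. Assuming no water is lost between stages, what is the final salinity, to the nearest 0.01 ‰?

10.20 ‰

By conservation of dissolved salt,
Initial salt = 40,200,000×24.3 = 976,860,000
After stage 1: salt = 976,860,000 + 63,300,000×33.9 = 3,122,730,000; volume = 103,500,000 m³; S = 30.171 ‰
After stage 2: salt = 3,122,730,000 + 252,000,000×2 = 3,626,730,000; volume = 355,500,000 m³
S = 3,626,730,000 / 355,500,000 = 10.2018 ‰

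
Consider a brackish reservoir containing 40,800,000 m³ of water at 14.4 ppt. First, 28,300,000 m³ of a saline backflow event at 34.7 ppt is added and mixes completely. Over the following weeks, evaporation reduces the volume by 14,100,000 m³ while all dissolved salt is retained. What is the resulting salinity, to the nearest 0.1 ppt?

28.5 ppt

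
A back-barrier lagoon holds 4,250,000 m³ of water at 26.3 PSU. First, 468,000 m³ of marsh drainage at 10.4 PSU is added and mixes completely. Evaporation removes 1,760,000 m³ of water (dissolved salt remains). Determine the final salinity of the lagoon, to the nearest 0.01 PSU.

After mixing: salt = 4,250,000×26.3 + 468,000×10.4 = 116,642,200; volume = 4,718,000 m³
After evaporation: salt unchanged = 116,642,200; volume = 4,718,000 − 1,760,000 = 2,958,000 m³
S = 116,642,200 / 2,958,000 = 39.4328 PSU

39.43 PSU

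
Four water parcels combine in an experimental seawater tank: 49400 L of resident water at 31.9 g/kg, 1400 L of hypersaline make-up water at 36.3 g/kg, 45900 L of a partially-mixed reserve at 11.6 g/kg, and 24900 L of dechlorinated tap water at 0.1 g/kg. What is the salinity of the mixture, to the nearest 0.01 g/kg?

17.78 g/kg

Weighted by volume,
salt = 49,400×31.9 + 1,400×36.3 + 45,900×11.6 + 24,900×0.1 = 1,575,860 + 50,820 + 532,440 + 2,490 = 2,161,610
volume = 49,400 + 1,400 + 45,900 + 24,900 = 121,600 L
S = 2,161,610 / 121,600 = 17.7764 g/kg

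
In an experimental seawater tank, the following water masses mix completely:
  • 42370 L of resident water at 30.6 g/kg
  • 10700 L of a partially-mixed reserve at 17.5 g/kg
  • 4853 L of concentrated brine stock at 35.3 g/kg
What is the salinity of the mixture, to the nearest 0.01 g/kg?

Mass of salt is conserved:
salt = 42,370×30.6 + 10,700×17.5 + 4,853×35.3 = 1,296,522 + 187,250 + 171,310.9 = 1,655,082.9
volume = 42,370 + 10,700 + 4,853 = 57,923 L
S = 1,655,082.9 / 57,923 = 28.5738 g/kg

28.57 g/kg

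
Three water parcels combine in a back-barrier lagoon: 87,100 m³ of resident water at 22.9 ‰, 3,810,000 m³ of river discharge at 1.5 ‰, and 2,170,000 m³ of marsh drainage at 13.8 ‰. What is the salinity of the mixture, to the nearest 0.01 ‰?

Mass of salt is conserved:
salt = 87,100×22.9 + 3,810,000×1.5 + 2,170,000×13.8 = 1,994,590 + 5,715,000 + 29,946,000 = 37,655,590
volume = 87,100 + 3,810,000 + 2,170,000 = 6,067,100 m³
S = 37,655,590 / 6,067,100 = 6.2065 ‰

6.21 ‰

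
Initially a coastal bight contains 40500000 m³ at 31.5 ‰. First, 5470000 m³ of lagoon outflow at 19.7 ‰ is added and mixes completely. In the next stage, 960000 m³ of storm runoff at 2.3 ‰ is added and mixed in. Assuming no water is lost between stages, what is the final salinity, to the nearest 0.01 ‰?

29.53 ‰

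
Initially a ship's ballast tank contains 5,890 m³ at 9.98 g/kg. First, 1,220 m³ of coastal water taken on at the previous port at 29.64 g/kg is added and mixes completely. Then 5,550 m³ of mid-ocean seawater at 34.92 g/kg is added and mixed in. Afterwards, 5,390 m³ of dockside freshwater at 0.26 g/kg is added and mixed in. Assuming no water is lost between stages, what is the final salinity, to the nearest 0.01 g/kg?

Salt balance:
Initial salt = 5,890×9.98 = 58,782.2
After stage 1: salt = 58,782.2 + 1,220×29.64 = 94,943; volume = 7,110 m³; S = 13.353 g/kg
After stage 2: salt = 94,943 + 5,550×34.92 = 288,749; volume = 12,660 m³; S = 22.808 g/kg
After stage 3: salt = 288,749 + 5,390×0.26 = 290,150.4; volume = 18,050 m³
S = 290,150.4 / 18,050 = 16.0748 g/kg

16.07 g/kg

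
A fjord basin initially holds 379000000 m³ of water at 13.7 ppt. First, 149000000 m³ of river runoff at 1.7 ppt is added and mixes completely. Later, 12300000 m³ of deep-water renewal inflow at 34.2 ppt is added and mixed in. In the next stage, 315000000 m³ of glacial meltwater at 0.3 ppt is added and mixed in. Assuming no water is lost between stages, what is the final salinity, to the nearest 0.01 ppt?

6.97 ppt

Total salt / total volume:
Initial salt = 379,000,000×13.7 = 5,192,300,000
After stage 1: salt = 5,192,300,000 + 149,000,000×1.7 = 5,445,600,000; volume = 528,000,000 m³; S = 10.314 ppt
After stage 2: salt = 5,445,600,000 + 12,300,000×34.2 = 5,866,260,000; volume = 540,300,000 m³; S = 10.857 ppt
After stage 3: salt = 5,866,260,000 + 315,000,000×0.3 = 5,960,760,000; volume = 855,300,000 m³
S = 5,960,760,000 / 855,300,000 = 6.9692 ppt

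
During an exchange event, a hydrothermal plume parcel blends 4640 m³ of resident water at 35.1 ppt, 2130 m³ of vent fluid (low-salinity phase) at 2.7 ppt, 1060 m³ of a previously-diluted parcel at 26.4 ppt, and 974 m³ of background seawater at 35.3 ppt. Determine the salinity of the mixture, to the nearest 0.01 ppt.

By conservation of dissolved salt,
salt = 4,640×35.1 + 2,130×2.7 + 1,060×26.4 + 974×35.3 = 162,864 + 5,751 + 27,984 + 34,382.2 = 230,981.2
volume = 4,640 + 2,130 + 1,060 + 974 = 8,804 m³
S = 230,981.2 / 8,804 = 26.2359 ppt

26.24 ppt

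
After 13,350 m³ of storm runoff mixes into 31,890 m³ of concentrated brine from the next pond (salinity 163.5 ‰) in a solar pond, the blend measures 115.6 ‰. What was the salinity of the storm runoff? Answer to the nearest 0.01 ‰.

Salt balance: 31,890×163.5 + 13,350×S = 45,240×115.6
5,214,015 + 13,350·S = 5,229,744
S = (5,229,744 − 5,214,015) / 13,350 = 1.1782 ‰

1.18 ‰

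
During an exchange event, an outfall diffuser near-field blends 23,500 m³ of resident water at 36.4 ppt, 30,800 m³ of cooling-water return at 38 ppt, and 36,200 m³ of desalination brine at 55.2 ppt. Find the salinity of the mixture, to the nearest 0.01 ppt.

Conserving salt mass:
salt = 23,500×36.4 + 30,800×38 + 36,200×55.2 = 855,400 + 1,170,400 + 1,998,240 = 4,024,040
volume = 23,500 + 30,800 + 36,200 = 90,500 m³
S = 4,024,040 / 90,500 = 44.4645 ppt

44.46 ppt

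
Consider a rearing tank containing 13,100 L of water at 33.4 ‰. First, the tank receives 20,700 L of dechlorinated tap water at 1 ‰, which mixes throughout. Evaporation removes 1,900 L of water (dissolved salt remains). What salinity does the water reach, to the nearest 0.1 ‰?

14.4 ‰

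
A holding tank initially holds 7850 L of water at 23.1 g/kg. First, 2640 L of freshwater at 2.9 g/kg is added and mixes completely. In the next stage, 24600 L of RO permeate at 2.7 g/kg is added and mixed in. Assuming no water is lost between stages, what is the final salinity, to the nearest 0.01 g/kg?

7.28 g/kg

Weighted by volume,
Initial salt = 7,850×23.1 = 181,335
After stage 1: salt = 181,335 + 2,640×2.9 = 188,991; volume = 10,490 L; S = 18.016 g/kg
After stage 2: salt = 188,991 + 24,600×2.7 = 255,411; volume = 35,090 L
S = 255,411 / 35,090 = 7.2787 g/kg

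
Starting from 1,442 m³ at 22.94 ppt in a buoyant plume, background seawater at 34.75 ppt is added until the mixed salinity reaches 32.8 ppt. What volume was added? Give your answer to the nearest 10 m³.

7290 m³

Salt balance: 1,442×22.94 + V×34.75 = (1,442+V)×32.8
33,079.48 + 34.75V = 47,297.6 + 32.8V
14,218.12 = 1.95V
V = 7,291.34 m³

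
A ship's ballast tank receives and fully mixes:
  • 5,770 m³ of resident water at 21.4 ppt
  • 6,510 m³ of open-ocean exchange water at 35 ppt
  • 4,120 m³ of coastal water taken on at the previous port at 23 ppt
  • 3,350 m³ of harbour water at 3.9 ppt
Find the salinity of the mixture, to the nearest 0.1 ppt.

23.2 ppt

Weighted by volume,
salt = 5,770×21.4 + 6,510×35 + 4,120×23 + 3,350×3.9 = 123,478 + 227,850 + 94,760 + 13,065 = 459,153
volume = 5,770 + 6,510 + 4,120 + 3,350 = 19,750 m³
S = 459,153 / 19,750 = 23.248 ppt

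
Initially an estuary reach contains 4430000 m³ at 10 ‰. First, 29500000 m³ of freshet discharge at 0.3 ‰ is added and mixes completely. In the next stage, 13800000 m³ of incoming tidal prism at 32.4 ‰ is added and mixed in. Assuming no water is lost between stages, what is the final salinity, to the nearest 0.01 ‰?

Total salt / total volume:
Initial salt = 4,430,000×10 = 44,300,000
After stage 1: salt = 44,300,000 + 29,500,000×0.3 = 53,150,000; volume = 33,930,000 m³; S = 1.566 ‰
After stage 2: salt = 53,150,000 + 13,800,000×32.4 = 500,270,000; volume = 47,730,000 m³
S = 500,270,000 / 47,730,000 = 10.4812 ‰

10.48 ‰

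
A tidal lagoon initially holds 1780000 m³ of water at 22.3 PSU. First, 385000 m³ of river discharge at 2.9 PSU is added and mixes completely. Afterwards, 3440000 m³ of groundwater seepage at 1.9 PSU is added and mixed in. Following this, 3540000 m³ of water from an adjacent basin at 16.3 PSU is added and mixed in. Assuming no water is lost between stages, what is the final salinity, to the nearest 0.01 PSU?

11.49 PSU

Conserving salt mass:
Initial salt = 1,780,000×22.3 = 39,694,000
After stage 1: salt = 39,694,000 + 385,000×2.9 = 40,810,500; volume = 2,165,000 m³; S = 18.85 PSU
After stage 2: salt = 40,810,500 + 3,440,000×1.9 = 47,346,500; volume = 5,605,000 m³; S = 8.447 PSU
After stage 3: salt = 47,346,500 + 3,540,000×16.3 = 105,048,500; volume = 9,145,000 m³
S = 105,048,500 / 9,145,000 = 11.487 PSU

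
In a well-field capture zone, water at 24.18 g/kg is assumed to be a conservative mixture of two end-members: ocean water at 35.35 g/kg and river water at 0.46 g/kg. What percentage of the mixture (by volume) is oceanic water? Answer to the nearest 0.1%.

68.0%

Let g be the oceanic fraction. Salt balance per unit volume:
g×35.35 + (1−g)×0.46 = 24.18
g = (24.18 − 0.46) / (35.35 − 0.46) = 23.72/34.89 = 0.6799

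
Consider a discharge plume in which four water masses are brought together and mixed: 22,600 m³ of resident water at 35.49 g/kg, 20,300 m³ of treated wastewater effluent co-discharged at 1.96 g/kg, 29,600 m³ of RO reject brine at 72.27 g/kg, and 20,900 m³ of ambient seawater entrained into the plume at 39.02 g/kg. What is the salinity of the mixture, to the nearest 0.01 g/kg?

40.65 g/kg

Salt balance:
salt = 22,600×35.49 + 20,300×1.96 + 29,600×72.27 + 20,900×39.02 = 802,074 + 39,788 + 2,139,192 + 815,518 = 3,796,572
volume = 22,600 + 20,300 + 29,600 + 20,900 = 93,400 m³
S = 3,796,572 / 93,400 = 40.6485 g/kg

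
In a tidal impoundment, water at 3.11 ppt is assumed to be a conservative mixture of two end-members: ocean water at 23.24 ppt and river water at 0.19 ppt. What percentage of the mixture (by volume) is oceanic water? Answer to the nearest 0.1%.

Let g be the oceanic fraction. Salt balance per unit volume:
g×23.24 + (1−g)×0.19 = 3.11
g = (3.11 − 0.19) / (23.24 − 0.19) = 2.92/23.05 = 0.1267

12.7%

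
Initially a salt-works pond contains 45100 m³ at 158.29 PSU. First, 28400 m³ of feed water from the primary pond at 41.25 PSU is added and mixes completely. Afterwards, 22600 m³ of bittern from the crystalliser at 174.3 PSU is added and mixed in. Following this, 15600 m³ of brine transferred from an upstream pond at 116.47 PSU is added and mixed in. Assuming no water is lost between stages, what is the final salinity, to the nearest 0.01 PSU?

125.93 PSU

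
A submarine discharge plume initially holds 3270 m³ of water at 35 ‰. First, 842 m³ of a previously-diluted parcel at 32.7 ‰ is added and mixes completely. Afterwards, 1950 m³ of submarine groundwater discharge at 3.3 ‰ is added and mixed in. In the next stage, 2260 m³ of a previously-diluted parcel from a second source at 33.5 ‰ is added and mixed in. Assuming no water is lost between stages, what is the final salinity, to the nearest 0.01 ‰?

By conservation of dissolved salt,
Initial salt = 3,270×35 = 114,450
After stage 1: salt = 114,450 + 842×32.7 = 141,983.4; volume = 4,112 m³; S = 34.529 ‰
After stage 2: salt = 141,983.4 + 1,950×3.3 = 148,418.4; volume = 6,062 m³; S = 24.483 ‰
After stage 3: salt = 148,418.4 + 2,260×33.5 = 224,128.4; volume = 8,322 m³
S = 224,128.4 / 8,322 = 26.932 ‰

26.93 ‰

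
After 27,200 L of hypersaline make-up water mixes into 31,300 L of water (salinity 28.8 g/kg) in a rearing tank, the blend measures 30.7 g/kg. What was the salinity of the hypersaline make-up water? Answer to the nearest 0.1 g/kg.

Salt balance: 31,300×28.8 + 27,200×S = 58,500×30.7
901,440 + 27,200·S = 1,795,950
S = (1,795,950 − 901,440) / 27,200 = 32.8864 g/kg

32.9 g/kg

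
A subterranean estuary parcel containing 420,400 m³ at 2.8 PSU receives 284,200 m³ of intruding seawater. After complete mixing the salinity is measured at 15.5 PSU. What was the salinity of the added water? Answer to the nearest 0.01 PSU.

Salt balance: 420,400×2.8 + 284,200×S = 704,600×15.5
1,177,120 + 284,200·S = 10,921,300
S = (10,921,300 − 1,177,120) / 284,200 = 34.2863 PSU

34.29 PSU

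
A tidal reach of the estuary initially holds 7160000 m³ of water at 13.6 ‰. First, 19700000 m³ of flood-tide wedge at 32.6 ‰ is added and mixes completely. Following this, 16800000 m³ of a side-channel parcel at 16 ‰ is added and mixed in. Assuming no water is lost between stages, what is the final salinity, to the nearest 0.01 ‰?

23.10 ‰

Salt balance:
Initial salt = 7,160,000×13.6 = 97,376,000
After stage 1: salt = 97,376,000 + 19,700,000×32.6 = 739,596,000; volume = 26,860,000 m³; S = 27.535 ‰
After stage 2: salt = 739,596,000 + 16,800,000×16 = 1,008,396,000; volume = 43,660,000 m³
S = 1,008,396,000 / 43,660,000 = 23.0966 ‰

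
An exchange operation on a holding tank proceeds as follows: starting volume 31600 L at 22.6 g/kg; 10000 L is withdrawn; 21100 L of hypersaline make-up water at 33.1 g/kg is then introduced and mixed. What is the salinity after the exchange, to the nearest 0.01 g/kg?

Remaining after removal: 21,600 L at 22.6 g/kg (salt = 488,160)
After addition: salt = 488,160 + 21,100×33.1 = 1,186,570; volume = 42,700 L
S = 1,186,570 / 42,700 = 27.7885 g/kg

27.79 g/kg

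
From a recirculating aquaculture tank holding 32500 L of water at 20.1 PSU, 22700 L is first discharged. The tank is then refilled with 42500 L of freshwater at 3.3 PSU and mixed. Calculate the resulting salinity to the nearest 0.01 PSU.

Remaining after removal: 9,800 L at 20.1 PSU (salt = 196,980)
After addition: salt = 196,980 + 42,500×3.3 = 337,230; volume = 52,300 L
S = 337,230 / 52,300 = 6.448 PSU

6.45 PSU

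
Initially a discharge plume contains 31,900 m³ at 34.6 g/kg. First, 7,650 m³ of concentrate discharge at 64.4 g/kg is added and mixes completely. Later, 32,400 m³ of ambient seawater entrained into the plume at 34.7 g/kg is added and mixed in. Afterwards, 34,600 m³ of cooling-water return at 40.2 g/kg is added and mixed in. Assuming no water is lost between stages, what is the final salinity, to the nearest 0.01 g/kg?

Mass of salt is conserved:
Initial salt = 31,900×34.6 = 1,103,740
After stage 1: salt = 1,103,740 + 7,650×64.4 = 1,596,400; volume = 39,550 m³; S = 40.364 g/kg
After stage 2: salt = 1,596,400 + 32,400×34.7 = 2,720,680; volume = 71,950 m³; S = 37.813 g/kg
After stage 3: salt = 2,720,680 + 34,600×40.2 = 4,111,600; volume = 106,550 m³
S = 4,111,600 / 106,550 = 38.5885 g/kg

38.59 g/kg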